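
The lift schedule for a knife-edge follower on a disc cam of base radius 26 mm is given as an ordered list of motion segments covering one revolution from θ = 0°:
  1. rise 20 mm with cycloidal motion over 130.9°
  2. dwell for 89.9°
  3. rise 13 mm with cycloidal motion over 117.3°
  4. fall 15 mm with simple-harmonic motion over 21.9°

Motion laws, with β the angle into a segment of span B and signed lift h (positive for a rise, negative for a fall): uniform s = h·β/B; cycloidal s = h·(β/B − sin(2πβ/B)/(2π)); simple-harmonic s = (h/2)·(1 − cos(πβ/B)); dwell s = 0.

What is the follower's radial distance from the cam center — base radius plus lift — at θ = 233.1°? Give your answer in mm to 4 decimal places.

seg 1 [0°–130.9°] cycloidal, h=20: full span → s += 20 → s = 20.0000
seg 2 [130.9°–220.8°] dwell: s stays 20.0000
seg 3 [220.8°–338.1°] cycloidal, h=13: θ=233.1° here. β=12.3, B=117.3. 13·(0.1049 − sin(2π·0.1049)/(2π)) = 0.0965 → s = 20.0965
radial distance = base radius + s = 26 + 20.0965 = 46.0965

46.0965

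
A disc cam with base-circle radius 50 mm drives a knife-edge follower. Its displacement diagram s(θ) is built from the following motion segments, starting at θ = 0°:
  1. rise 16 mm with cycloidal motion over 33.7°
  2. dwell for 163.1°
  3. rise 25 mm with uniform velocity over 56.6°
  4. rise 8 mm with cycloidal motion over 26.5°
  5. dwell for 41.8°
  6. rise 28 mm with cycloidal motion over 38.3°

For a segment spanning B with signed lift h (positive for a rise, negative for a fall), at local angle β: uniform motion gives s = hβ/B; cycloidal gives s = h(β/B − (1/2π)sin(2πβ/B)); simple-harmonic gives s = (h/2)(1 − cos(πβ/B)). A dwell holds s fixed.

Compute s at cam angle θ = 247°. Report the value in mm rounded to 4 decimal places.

seg 1 [0°–33.7°] cycloidal, h=16: full span → s += 16 → s = 16.0000
seg 2 [33.7°–196.8°] dwell: s stays 16.0000
seg 3 [196.8°–253.4°] uniform, h=25: θ=247° here. β=50.2, B=56.6. 25·50.2/56.6 = 22.1731 → s = 38.1731

38.1731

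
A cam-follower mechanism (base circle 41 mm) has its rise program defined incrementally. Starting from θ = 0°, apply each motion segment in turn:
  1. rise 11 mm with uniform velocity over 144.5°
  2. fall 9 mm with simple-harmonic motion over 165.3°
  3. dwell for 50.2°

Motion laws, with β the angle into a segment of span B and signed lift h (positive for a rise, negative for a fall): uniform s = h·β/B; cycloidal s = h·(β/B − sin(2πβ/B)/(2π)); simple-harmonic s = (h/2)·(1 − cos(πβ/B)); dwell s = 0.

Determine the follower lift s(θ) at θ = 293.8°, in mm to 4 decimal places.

seg 1 [0°–144.5°] uniform, h=11: full span → s += 11 → s = 11.0000
seg 2 [144.5°–309.8°] simple-harmonic, h=-9: θ=293.8° here. β=149.3, B=165.3. -9/2·(1 − cos(π·0.9032)) = -8.7935 → s = 2.2065

2.2065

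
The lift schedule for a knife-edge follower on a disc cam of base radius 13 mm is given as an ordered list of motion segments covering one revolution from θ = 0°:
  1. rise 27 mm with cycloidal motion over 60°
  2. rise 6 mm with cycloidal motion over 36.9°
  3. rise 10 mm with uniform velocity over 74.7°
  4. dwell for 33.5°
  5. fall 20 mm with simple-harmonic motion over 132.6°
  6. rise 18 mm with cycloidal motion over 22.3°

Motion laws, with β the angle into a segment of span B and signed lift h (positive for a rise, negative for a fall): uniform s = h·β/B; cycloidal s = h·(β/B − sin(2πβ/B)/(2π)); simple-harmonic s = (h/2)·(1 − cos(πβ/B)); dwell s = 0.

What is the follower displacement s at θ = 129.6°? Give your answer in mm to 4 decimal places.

seg 1 [0°–60°] cycloidal, h=27: full span → s += 27 → s = 27.0000
seg 2 [60°–96.9°] cycloidal, h=6: full span → s += 6 → s = 33.0000
seg 3 [96.9°–171.6°] uniform, h=10: θ=129.6° here. β=32.7, B=74.7. 10·32.7/74.7 = 4.3775 → s = 37.3775

37.3775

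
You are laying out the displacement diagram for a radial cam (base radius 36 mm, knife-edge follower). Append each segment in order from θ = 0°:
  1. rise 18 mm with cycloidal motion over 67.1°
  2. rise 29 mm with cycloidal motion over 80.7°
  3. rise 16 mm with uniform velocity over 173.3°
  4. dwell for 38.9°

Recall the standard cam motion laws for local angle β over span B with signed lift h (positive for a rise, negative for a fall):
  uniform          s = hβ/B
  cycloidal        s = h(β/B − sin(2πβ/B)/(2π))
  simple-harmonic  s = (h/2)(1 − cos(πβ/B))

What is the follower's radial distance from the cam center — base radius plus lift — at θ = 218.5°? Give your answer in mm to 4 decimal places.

seg 1 [0°–67.1°] cycloidal, h=18: full span → s += 18 → s = 18.0000
seg 2 [67.1°–147.8°] cycloidal, h=29: full span → s += 29 → s = 47.0000
seg 3 [147.8°–321.1°] uniform, h=16: θ=218.5° here. β=70.7, B=173.3. 16·70.7/173.3 = 6.5274 → s = 53.5274
radial distance = base radius + s = 36 + 53.5274 = 89.5274

89.5274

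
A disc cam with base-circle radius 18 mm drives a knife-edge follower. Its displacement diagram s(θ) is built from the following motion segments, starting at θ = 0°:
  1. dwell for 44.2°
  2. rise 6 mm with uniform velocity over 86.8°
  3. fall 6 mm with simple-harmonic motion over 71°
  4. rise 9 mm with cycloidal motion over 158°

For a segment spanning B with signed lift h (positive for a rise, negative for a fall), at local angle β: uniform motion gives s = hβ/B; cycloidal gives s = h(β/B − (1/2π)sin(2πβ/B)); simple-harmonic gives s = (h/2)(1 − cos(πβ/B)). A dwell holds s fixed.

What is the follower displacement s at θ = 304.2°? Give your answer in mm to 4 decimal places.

seg 1 [0°–44.2°] dwell: s stays 0.0000
seg 2 [44.2°–131°] uniform, h=6: full span → s += 6 → s = 6.0000
seg 3 [131°–202°] simple-harmonic, h=-6: full span → s += -6 → s = 0.0000
seg 4 [202°–360°] cycloidal, h=9: θ=304.2° here. β=102.2, B=158. 9·(0.6468 − sin(2π·0.6468)/(2π)) = 6.9634 → s = 6.9634

6.9634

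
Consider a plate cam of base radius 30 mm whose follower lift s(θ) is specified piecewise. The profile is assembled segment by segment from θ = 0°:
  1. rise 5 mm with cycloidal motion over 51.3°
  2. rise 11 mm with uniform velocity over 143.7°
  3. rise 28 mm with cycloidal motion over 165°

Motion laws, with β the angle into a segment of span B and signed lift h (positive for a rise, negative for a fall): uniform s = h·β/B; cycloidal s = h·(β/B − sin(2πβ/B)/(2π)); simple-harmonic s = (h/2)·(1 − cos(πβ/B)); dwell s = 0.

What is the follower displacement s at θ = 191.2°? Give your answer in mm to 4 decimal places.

seg 1 [0°–51.3°] cycloidal, h=5: full span → s += 5 → s = 5.0000
seg 2 [51.3°–195°] uniform, h=11: θ=191.2° here. β=139.9, B=143.7. 11·139.9/143.7 = 10.7091 → s = 15.7091

15.7091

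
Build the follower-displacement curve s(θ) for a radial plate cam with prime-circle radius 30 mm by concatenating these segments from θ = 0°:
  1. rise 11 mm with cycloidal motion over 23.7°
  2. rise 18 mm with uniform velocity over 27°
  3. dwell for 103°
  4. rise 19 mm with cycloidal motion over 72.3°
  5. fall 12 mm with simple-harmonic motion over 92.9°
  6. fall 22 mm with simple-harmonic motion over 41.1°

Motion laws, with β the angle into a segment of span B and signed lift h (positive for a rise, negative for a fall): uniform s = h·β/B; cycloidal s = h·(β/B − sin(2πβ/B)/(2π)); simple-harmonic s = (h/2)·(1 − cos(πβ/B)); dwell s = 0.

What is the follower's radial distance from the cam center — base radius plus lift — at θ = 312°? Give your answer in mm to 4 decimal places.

seg 1 [0°–23.7°] cycloidal, h=11: full span → s += 11 → s = 11.0000
seg 2 [23.7°–50.7°] uniform, h=18: full span → s += 18 → s = 29.0000
seg 3 [50.7°–153.7°] dwell: s stays 29.0000
seg 4 [153.7°–226°] cycloidal, h=19: full span → s += 19 → s = 48.0000
seg 5 [226°–318.9°] simple-harmonic, h=-12: θ=312° here. β=86, B=92.9. -12/2·(1 − cos(π·0.9257)) = -11.8374 → s = 36.1626
radial distance = base radius + s = 30 + 36.1626 = 66.1626

66.1626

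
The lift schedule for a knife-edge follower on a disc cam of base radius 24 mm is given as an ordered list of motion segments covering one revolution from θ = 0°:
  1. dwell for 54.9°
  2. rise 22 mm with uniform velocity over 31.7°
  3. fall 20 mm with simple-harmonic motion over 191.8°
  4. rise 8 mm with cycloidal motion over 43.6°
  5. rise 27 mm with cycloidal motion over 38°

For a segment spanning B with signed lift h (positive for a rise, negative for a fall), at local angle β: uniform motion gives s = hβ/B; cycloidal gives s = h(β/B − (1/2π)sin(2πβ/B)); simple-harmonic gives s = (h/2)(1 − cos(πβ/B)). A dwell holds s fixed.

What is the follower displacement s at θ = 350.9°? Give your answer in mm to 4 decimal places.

seg 1 [0°–54.9°] dwell: s stays 0.0000
seg 2 [54.9°–86.6°] uniform, h=22: full span → s += 22 → s = 22.0000
seg 3 [86.6°–278.4°] simple-harmonic, h=-20: full span → s += -20 → s = 2.0000
seg 4 [278.4°–322°] cycloidal, h=8: full span → s += 8 → s = 10.0000
seg 5 [322°–360°] cycloidal, h=27: θ=350.9° here. β=28.9, B=38. 27·(0.7605 − sin(2π·0.7605)/(2π)) = 24.8220 → s = 34.8220

34.8220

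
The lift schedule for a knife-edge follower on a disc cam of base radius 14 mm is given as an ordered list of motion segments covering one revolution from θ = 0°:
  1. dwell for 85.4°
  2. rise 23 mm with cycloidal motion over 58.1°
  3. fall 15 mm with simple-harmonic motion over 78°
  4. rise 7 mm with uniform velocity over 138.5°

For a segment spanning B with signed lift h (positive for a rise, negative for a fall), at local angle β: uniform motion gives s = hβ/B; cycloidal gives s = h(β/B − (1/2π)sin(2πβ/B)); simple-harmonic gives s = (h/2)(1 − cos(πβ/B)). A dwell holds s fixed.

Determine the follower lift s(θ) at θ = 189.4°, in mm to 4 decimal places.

seg 1 [0°–85.4°] dwell: s stays 0.0000
seg 2 [85.4°–143.5°] cycloidal, h=23: full span → s += 23 → s = 23.0000
seg 3 [143.5°–221.5°] simple-harmonic, h=-15: θ=189.4° here. β=45.9, B=78. -15/2·(1 − cos(π·0.5885)) = -9.5576 → s = 13.4424

13.4424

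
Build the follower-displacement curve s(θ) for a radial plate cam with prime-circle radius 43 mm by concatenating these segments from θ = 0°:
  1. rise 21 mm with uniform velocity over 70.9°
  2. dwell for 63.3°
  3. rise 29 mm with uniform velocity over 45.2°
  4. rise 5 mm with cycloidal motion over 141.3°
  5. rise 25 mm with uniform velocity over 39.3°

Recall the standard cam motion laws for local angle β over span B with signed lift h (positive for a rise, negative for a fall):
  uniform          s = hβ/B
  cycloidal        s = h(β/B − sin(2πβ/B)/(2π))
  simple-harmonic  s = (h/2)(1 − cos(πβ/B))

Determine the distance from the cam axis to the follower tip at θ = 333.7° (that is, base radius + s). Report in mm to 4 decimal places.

seg 1 [0°–70.9°] uniform, h=21: full span → s += 21 → s = 21.0000
seg 2 [70.9°–134.2°] dwell: s stays 21.0000
seg 3 [134.2°–179.4°] uniform, h=29: full span → s += 29 → s = 50.0000
seg 4 [179.4°–320.7°] cycloidal, h=5: full span → s += 5 → s = 55.0000
seg 5 [320.7°–360°] uniform, h=25: θ=333.7° here. β=13, B=39.3. 25·13/39.3 = 8.2697 → s = 63.2697
radial distance = base radius + s = 43 + 63.2697 = 106.2697

106.2697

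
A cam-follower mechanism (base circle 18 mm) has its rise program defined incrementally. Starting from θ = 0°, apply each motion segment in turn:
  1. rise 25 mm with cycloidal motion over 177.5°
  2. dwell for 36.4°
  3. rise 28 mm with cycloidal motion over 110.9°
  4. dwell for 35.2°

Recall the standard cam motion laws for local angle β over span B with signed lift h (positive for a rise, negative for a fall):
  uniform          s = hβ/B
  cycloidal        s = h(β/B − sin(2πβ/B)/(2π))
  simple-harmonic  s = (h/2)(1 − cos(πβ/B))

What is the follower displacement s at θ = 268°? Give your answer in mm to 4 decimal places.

seg 1 [0°–177.5°] cycloidal, h=25: full span → s += 25 → s = 25.0000
seg 2 [177.5°–213.9°] dwell: s stays 25.0000
seg 3 [213.9°–324.8°] cycloidal, h=28: θ=268° here. β=54.1, B=110.9. 28·(0.4878 − sin(2π·0.4878)/(2π)) = 13.3186 → s = 38.3186

38.3186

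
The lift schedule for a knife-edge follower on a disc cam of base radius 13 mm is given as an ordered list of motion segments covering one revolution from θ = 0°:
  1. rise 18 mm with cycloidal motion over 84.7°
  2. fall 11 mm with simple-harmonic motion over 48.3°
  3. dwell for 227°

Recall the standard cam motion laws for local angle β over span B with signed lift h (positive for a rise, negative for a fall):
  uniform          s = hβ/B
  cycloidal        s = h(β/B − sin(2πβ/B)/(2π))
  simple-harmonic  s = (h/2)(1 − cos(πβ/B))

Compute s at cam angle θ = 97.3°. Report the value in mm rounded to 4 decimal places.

seg 1 [0°–84.7°] cycloidal, h=18: full span → s += 18 → s = 18.0000
seg 2 [84.7°–133°] simple-harmonic, h=-11: θ=97.3° here. β=12.6, B=48.3. -11/2·(1 − cos(π·0.2609)) = -1.7460 → s = 16.2540

16.2540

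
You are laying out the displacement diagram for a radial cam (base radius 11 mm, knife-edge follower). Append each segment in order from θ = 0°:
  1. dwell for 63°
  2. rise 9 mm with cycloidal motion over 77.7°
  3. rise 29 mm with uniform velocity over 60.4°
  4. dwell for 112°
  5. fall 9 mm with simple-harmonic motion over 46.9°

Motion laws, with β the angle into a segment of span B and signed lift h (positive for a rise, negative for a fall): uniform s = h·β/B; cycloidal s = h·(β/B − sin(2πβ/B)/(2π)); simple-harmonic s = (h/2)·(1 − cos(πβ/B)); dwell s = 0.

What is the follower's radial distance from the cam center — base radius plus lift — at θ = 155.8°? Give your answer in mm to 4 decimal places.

seg 1 [0°–63°] dwell: s stays 0.0000
seg 2 [63°–140.7°] cycloidal, h=9: full span → s += 9 → s = 9.0000
seg 3 [140.7°–201.1°] uniform, h=29: θ=155.8° here. β=15.1, B=60.4. 29·15.1/60.4 = 7.2500 → s = 16.2500
radial distance = base radius + s = 11 + 16.2500 = 27.2500

27.2500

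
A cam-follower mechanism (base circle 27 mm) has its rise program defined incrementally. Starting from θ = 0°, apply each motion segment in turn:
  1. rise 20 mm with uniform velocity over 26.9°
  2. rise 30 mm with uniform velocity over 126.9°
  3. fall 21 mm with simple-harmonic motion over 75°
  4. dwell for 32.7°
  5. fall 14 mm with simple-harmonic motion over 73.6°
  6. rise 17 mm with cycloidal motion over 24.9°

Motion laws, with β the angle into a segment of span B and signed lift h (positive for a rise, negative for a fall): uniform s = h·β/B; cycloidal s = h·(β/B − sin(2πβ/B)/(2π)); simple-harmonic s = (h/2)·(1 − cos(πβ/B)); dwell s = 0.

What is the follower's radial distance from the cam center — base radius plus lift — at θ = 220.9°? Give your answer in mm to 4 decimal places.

seg 1 [0°–26.9°] uniform, h=20: full span → s += 20 → s = 20.0000
seg 2 [26.9°–153.8°] uniform, h=30: full span → s += 30 → s = 50.0000
seg 3 [153.8°–228.8°] simple-harmonic, h=-21: θ=220.9° here. β=67.1, B=75. -21/2·(1 − cos(π·0.8947)) = -20.4303 → s = 29.5697
radial distance = base radius + s = 27 + 29.5697 = 56.5697

56.5697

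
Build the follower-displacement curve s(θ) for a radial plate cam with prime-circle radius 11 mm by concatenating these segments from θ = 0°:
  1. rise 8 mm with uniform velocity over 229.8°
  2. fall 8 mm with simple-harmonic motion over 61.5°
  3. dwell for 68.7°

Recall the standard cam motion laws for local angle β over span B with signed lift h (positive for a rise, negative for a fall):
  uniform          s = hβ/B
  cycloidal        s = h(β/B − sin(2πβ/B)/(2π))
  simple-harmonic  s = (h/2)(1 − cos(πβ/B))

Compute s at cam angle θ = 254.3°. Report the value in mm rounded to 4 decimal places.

seg 1 [0°–229.8°] uniform, h=8: full span → s += 8 → s = 8.0000
seg 2 [229.8°–291.3°] simple-harmonic, h=-8: θ=254.3° here. β=24.5, B=61.5. -8/2·(1 − cos(π·0.3984)) = -2.7445 → s = 5.2555

5.2555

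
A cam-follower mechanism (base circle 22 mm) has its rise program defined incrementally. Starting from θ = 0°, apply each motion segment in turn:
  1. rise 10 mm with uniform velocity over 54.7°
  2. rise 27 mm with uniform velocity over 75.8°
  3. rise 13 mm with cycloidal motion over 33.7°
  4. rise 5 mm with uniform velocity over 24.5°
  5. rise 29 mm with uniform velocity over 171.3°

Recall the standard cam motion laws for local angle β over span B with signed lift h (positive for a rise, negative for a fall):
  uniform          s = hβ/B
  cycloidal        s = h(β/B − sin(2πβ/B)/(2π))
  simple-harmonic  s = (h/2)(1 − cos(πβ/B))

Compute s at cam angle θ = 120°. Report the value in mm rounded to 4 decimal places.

seg 1 [0°–54.7°] uniform, h=10: full span → s += 10 → s = 10.0000
seg 2 [54.7°–130.5°] uniform, h=27: θ=120° here. β=65.3, B=75.8. 27·65.3/75.8 = 23.2599 → s = 33.2599

33.2599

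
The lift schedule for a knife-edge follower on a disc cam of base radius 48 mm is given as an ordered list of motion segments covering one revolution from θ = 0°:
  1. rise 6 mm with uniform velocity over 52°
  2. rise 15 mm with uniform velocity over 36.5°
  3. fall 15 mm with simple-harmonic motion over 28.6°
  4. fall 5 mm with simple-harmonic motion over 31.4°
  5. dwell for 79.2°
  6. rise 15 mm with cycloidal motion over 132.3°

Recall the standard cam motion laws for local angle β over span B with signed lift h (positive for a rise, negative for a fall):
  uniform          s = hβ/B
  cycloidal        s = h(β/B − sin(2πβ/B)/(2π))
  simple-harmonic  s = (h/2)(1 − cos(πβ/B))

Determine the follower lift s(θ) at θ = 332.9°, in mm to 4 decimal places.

seg 1 [0°–52°] uniform, h=6: full span → s += 6 → s = 6.0000
seg 2 [52°–88.5°] uniform, h=15: full span → s += 15 → s = 21.0000
seg 3 [88.5°–117.1°] simple-harmonic, h=-15: full span → s += -15 → s = 6.0000
seg 4 [117.1°–148.5°] simple-harmonic, h=-5: full span → s += -5 → s = 1.0000
seg 5 [148.5°–227.7°] dwell: s stays 1.0000
seg 6 [227.7°–360°] cycloidal, h=15: θ=332.9° here. β=105.2, B=132.3. 15·(0.7952 − sin(2π·0.7952)/(2π)) = 14.2193 → s = 15.2193

15.2193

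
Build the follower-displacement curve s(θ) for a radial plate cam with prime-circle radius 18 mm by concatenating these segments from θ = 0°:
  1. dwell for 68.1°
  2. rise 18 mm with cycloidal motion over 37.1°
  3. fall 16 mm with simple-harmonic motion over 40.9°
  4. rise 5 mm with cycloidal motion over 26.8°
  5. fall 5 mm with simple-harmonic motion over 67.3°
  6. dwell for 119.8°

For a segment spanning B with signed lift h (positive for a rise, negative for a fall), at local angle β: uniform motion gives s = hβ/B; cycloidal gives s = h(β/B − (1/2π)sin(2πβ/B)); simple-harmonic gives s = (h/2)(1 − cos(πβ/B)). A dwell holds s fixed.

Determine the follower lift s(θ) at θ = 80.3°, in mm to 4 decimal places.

seg 1 [0°–68.1°] dwell: s stays 0.0000
seg 2 [68.1°–105.2°] cycloidal, h=18: θ=80.3° here. β=12.2, B=37.1. 18·(0.3288 − sin(2π·0.3288)/(2π)) = 3.3987 → s = 3.3987

3.3987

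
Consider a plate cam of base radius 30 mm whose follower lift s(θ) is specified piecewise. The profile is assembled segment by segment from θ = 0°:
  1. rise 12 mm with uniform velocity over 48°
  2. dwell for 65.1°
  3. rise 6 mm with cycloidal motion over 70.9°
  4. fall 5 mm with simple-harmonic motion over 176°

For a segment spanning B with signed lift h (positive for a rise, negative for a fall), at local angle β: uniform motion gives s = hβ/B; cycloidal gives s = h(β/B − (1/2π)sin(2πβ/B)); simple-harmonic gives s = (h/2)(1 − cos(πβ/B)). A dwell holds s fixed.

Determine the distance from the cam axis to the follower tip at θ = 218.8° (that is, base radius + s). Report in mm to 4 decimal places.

seg 1 [0°–48°] uniform, h=12: full span → s += 12 → s = 12.0000
seg 2 [48°–113.1°] dwell: s stays 12.0000
seg 3 [113.1°–184°] cycloidal, h=6: full span → s += 6 → s = 18.0000
seg 4 [184°–360°] simple-harmonic, h=-5: θ=218.8° here. β=34.8, B=176. -5/2·(1 − cos(π·0.1977)) = -0.4670 → s = 17.5330
radial distance = base radius + s = 30 + 17.5330 = 47.5330

47.5330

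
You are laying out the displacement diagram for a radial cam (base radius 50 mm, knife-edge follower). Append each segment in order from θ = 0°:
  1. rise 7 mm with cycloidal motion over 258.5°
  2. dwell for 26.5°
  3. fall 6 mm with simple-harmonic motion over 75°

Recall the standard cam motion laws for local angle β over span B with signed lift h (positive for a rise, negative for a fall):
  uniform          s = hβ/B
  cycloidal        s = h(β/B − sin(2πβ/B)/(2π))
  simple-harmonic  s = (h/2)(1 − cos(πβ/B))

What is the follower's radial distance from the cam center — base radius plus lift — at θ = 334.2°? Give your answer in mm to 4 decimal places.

seg 1 [0°–258.5°] cycloidal, h=7: full span → s += 7 → s = 7.0000
seg 2 [258.5°–285°] dwell: s stays 7.0000
seg 3 [285°–360°] simple-harmonic, h=-6: θ=334.2° here. β=49.2, B=75. -6/2·(1 − cos(π·0.6560)) = -4.4121 → s = 2.5879
radial distance = base radius + s = 50 + 2.5879 = 52.5879

52.5879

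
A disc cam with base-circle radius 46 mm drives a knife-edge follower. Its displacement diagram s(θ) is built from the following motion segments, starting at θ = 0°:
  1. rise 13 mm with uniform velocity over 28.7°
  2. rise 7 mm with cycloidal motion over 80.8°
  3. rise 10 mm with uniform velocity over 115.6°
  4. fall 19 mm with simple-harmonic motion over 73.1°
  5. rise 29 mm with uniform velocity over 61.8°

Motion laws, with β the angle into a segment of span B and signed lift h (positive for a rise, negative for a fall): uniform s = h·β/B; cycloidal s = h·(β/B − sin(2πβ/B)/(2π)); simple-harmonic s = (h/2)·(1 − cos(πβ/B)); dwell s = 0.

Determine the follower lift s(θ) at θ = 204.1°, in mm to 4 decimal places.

seg 1 [0°–28.7°] uniform, h=13: full span → s += 13 → s = 13.0000
seg 2 [28.7°–109.5°] cycloidal, h=7: full span → s += 7 → s = 20.0000
seg 3 [109.5°–225.1°] uniform, h=10: θ=204.1° here. β=94.6, B=115.6. 10·94.6/115.6 = 8.1834 → s = 28.1834

28.1834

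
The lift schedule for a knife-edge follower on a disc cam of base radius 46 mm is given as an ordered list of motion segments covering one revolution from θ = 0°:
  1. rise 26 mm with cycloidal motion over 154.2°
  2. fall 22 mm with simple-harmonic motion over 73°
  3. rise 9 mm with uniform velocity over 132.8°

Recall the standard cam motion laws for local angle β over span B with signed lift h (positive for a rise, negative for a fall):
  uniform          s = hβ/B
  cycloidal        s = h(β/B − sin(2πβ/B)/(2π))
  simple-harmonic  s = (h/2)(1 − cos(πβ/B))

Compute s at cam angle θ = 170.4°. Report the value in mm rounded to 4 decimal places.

seg 1 [0°–154.2°] cycloidal, h=26: full span → s += 26 → s = 26.0000
seg 2 [154.2°–227.2°] simple-harmonic, h=-22: θ=170.4° here. β=16.2, B=73. -22/2·(1 − cos(π·0.2219)) = -2.5668 → s = 23.4332

23.4332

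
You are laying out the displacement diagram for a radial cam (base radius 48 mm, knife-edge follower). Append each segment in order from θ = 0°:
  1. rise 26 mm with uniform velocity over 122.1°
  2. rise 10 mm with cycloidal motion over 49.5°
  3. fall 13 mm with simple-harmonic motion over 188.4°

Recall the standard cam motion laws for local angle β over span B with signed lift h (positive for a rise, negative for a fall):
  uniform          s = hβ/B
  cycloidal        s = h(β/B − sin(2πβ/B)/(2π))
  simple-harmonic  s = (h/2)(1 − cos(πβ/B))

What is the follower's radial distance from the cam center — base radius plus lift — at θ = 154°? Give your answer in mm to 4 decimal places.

seg 1 [0°–122.1°] uniform, h=26: full span → s += 26 → s = 26.0000
seg 2 [122.1°–171.6°] cycloidal, h=10: θ=154° here. β=31.9, B=49.5. 10·(0.6444 − sin(2π·0.6444)/(2π)) = 7.6986 → s = 33.6986
radial distance = base radius + s = 48 + 33.6986 = 81.6986

81.6986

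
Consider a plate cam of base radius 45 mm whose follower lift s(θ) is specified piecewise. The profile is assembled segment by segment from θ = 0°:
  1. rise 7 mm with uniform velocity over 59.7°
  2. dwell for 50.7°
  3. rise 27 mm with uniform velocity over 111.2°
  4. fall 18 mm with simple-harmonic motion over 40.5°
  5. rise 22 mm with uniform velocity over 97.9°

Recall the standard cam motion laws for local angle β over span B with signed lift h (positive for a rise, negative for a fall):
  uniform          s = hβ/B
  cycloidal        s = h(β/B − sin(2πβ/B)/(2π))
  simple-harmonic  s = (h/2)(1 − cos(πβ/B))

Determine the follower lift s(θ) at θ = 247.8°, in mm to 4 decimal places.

seg 1 [0°–59.7°] uniform, h=7: full span → s += 7 → s = 7.0000
seg 2 [59.7°–110.4°] dwell: s stays 7.0000
seg 3 [110.4°–221.6°] uniform, h=27: full span → s += 27 → s = 34.0000
seg 4 [221.6°–262.1°] simple-harmonic, h=-18: θ=247.8° here. β=26.2, B=40.5. -18/2·(1 − cos(π·0.6469)) = -13.0080 → s = 20.9920

20.9920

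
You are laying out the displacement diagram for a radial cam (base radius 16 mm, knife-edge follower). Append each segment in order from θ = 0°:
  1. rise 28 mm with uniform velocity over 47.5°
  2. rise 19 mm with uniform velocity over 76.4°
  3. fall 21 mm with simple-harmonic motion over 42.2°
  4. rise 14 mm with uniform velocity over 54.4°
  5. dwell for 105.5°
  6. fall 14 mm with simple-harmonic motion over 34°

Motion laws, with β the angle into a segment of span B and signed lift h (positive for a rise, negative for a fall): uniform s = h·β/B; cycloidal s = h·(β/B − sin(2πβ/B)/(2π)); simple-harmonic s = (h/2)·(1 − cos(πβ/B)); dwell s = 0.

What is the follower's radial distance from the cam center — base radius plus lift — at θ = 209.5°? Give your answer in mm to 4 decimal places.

seg 1 [0°–47.5°] uniform, h=28: full span → s += 28 → s = 28.0000
seg 2 [47.5°–123.9°] uniform, h=19: full span → s += 19 → s = 47.0000
seg 3 [123.9°–166.1°] simple-harmonic, h=-21: full span → s += -21 → s = 26.0000
seg 4 [166.1°–220.5°] uniform, h=14: θ=209.5° here. β=43.4, B=54.4. 14·43.4/54.4 = 11.1691 → s = 37.1691
radial distance = base radius + s = 16 + 37.1691 = 53.1691

53.1691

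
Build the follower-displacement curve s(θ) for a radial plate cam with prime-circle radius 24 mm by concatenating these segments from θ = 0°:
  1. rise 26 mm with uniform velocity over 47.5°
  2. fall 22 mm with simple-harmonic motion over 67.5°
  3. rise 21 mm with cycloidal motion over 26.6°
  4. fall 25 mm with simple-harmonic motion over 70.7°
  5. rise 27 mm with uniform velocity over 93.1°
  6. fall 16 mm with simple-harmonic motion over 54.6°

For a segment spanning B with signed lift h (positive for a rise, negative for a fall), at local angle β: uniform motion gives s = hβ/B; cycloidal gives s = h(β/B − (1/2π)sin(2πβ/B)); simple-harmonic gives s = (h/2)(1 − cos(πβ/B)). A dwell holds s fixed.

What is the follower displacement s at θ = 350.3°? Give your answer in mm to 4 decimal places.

seg 1 [0°–47.5°] uniform, h=26: full span → s += 26 → s = 26.0000
seg 2 [47.5°–115°] simple-harmonic, h=-22: full span → s += -22 → s = 4.0000
seg 3 [115°–141.6°] cycloidal, h=21: full span → s += 21 → s = 25.0000
seg 4 [141.6°–212.3°] simple-harmonic, h=-25: full span → s += -25 → s = 0.0000
seg 5 [212.3°–305.4°] uniform, h=27: full span → s += 27 → s = 27.0000
seg 6 [305.4°–360°] simple-harmonic, h=-16: θ=350.3° here. β=44.9, B=54.6. -16/2·(1 − cos(π·0.8223)) = -14.7860 → s = 12.2140

12.2140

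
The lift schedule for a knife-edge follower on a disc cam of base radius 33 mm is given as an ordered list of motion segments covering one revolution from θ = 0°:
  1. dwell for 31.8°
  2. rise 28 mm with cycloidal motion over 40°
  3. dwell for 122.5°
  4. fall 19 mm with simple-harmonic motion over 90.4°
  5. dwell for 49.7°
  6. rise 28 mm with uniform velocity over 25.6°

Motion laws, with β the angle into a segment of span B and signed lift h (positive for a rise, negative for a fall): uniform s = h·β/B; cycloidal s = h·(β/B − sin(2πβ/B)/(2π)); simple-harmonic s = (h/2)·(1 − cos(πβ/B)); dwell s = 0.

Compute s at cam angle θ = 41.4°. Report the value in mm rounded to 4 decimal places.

seg 1 [0°–31.8°] dwell: s stays 0.0000
seg 2 [31.8°–71.8°] cycloidal, h=28: θ=41.4° here. β=9.6, B=40. 28·(0.2400 − sin(2π·0.2400)/(2π)) = 2.2725 → s = 2.2725

2.2725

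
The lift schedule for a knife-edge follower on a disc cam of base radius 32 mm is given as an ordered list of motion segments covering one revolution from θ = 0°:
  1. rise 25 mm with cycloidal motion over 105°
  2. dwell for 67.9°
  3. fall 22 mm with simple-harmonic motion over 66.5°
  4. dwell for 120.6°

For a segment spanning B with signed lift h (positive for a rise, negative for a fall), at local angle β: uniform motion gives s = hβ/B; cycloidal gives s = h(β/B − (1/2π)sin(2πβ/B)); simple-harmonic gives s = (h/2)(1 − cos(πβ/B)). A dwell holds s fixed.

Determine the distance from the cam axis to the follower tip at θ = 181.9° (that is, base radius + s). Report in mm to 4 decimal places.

seg 1 [0°–105°] cycloidal, h=25: full span → s += 25 → s = 25.0000
seg 2 [105°–172.9°] dwell: s stays 25.0000
seg 3 [172.9°–239.4°] simple-harmonic, h=-22: θ=181.9° here. β=9, B=66.5. -22/2·(1 − cos(π·0.1353)) = -0.9794 → s = 24.0206
radial distance = base radius + s = 32 + 24.0206 = 56.0206

56.0206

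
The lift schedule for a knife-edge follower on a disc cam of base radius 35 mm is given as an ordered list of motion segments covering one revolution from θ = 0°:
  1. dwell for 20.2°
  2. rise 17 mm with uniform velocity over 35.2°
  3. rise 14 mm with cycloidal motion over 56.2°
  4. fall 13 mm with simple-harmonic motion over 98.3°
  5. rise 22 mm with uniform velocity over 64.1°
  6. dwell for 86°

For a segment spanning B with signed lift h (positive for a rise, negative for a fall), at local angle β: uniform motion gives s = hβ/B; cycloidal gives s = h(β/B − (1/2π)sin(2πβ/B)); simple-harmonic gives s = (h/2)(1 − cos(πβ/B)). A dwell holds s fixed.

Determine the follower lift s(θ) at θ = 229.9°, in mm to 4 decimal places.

seg 1 [0°–20.2°] dwell: s stays 0.0000
seg 2 [20.2°–55.4°] uniform, h=17: full span → s += 17 → s = 17.0000
seg 3 [55.4°–111.6°] cycloidal, h=14: full span → s += 14 → s = 31.0000
seg 4 [111.6°–209.9°] simple-harmonic, h=-13: full span → s += -13 → s = 18.0000
seg 5 [209.9°–274°] uniform, h=22: θ=229.9° here. β=20, B=64.1. 22·20/64.1 = 6.8643 → s = 24.8643

24.8643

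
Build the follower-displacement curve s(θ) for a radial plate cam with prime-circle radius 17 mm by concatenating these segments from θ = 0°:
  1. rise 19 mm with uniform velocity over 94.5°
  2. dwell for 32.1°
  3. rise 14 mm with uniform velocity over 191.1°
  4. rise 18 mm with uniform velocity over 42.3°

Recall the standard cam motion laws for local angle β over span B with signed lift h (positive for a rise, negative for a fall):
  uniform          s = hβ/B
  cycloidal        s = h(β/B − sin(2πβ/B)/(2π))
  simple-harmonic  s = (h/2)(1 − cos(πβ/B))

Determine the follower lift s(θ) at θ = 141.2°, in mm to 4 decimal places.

seg 1 [0°–94.5°] uniform, h=19: full span → s += 19 → s = 19.0000
seg 2 [94.5°–126.6°] dwell: s stays 19.0000
seg 3 [126.6°–317.7°] uniform, h=14: θ=141.2° here. β=14.6, B=191.1. 14·14.6/191.1 = 1.0696 → s = 20.0696

20.0696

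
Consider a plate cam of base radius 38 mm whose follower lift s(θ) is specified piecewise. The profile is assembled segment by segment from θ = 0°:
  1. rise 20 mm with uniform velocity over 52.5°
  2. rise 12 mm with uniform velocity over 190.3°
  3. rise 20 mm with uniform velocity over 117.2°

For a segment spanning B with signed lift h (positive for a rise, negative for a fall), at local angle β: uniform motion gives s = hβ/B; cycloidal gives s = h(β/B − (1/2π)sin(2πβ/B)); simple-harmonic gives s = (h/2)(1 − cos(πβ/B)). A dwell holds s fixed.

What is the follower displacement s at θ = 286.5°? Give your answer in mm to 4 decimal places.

seg 1 [0°–52.5°] uniform, h=20: full span → s += 20 → s = 20.0000
seg 2 [52.5°–242.8°] uniform, h=12: full span → s += 12 → s = 32.0000
seg 3 [242.8°–360°] uniform, h=20: θ=286.5° here. β=43.7, B=117.2. 20·43.7/117.2 = 7.4573 → s = 39.4573

39.4573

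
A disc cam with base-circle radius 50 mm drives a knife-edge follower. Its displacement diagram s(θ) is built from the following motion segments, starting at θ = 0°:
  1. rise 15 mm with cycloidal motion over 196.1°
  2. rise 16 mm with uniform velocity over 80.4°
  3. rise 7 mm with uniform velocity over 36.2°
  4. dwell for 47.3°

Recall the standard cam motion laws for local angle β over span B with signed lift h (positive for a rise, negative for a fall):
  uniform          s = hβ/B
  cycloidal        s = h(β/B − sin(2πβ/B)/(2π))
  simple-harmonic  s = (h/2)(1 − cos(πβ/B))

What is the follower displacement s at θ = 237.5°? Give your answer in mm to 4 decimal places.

seg 1 [0°–196.1°] cycloidal, h=15: full span → s += 15 → s = 15.0000
seg 2 [196.1°–276.5°] uniform, h=16: θ=237.5° here. β=41.4, B=80.4. 16·41.4/80.4 = 8.2388 → s = 23.2388

23.2388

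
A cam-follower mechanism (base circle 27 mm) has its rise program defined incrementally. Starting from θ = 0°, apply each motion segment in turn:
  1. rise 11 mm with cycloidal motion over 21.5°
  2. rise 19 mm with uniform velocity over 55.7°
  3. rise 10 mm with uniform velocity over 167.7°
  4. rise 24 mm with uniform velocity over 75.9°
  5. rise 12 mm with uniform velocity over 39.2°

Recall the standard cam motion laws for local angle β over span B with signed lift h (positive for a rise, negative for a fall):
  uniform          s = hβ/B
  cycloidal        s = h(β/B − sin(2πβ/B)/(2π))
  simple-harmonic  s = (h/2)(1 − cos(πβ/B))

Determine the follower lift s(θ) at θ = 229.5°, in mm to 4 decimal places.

seg 1 [0°–21.5°] cycloidal, h=11: full span → s += 11 → s = 11.0000
seg 2 [21.5°–77.2°] uniform, h=19: full span → s += 19 → s = 30.0000
seg 3 [77.2°–244.9°] uniform, h=10: θ=229.5° here. β=152.3, B=167.7. 10·152.3/167.7 = 9.0817 → s = 39.0817

39.0817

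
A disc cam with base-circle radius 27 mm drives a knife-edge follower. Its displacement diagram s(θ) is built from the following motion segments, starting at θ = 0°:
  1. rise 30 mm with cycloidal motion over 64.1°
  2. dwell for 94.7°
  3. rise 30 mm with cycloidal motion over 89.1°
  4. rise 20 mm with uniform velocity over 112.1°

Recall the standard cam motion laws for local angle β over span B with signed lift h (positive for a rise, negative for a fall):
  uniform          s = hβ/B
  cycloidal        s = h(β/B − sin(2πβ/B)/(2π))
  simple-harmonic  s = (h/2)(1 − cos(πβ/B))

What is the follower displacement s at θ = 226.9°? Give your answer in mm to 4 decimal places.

seg 1 [0°–64.1°] cycloidal, h=30: full span → s += 30 → s = 30.0000
seg 2 [64.1°–158.8°] dwell: s stays 30.0000
seg 3 [158.8°–247.9°] cycloidal, h=30: θ=226.9° here. β=68.1, B=89.1. 30·(0.7643 − sin(2π·0.7643)/(2π)) = 27.6847 → s = 57.6847

57.6847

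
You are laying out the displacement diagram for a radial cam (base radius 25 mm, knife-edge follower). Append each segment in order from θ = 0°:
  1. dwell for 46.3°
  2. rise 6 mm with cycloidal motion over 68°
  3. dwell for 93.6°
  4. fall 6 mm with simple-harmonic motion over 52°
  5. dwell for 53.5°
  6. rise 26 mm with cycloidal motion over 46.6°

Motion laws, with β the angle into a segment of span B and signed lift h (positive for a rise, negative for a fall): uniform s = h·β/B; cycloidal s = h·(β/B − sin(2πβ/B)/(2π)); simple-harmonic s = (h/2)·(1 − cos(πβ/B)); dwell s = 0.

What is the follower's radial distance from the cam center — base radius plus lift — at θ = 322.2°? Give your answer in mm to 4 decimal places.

seg 1 [0°–46.3°] dwell: s stays 0.0000
seg 2 [46.3°–114.3°] cycloidal, h=6: full span → s += 6 → s = 6.0000
seg 3 [114.3°–207.9°] dwell: s stays 6.0000
seg 4 [207.9°–259.9°] simple-harmonic, h=-6: full span → s += -6 → s = 0.0000
seg 5 [259.9°–313.4°] dwell: s stays 0.0000
seg 6 [313.4°–360°] cycloidal, h=26: θ=322.2° here. β=8.8, B=46.6. 26·(0.1888 − sin(2π·0.1888)/(2π)) = 1.0736 → s = 1.0736
radial distance = base radius + s = 25 + 1.0736 = 26.0736

26.0736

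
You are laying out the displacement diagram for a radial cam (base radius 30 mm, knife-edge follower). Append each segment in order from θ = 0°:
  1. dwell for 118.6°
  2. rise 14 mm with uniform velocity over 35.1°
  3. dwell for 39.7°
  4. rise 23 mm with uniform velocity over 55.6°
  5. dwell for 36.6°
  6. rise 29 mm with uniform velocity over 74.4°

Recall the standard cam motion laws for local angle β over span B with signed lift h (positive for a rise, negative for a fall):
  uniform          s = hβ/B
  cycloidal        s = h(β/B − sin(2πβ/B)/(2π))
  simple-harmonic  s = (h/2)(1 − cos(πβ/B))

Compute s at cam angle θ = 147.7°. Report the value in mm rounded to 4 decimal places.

seg 1 [0°–118.6°] dwell: s stays 0.0000
seg 2 [118.6°–153.7°] uniform, h=14: θ=147.7° here. β=29.1, B=35.1. 14·29.1/35.1 = 11.6068 → s = 11.6068

11.6068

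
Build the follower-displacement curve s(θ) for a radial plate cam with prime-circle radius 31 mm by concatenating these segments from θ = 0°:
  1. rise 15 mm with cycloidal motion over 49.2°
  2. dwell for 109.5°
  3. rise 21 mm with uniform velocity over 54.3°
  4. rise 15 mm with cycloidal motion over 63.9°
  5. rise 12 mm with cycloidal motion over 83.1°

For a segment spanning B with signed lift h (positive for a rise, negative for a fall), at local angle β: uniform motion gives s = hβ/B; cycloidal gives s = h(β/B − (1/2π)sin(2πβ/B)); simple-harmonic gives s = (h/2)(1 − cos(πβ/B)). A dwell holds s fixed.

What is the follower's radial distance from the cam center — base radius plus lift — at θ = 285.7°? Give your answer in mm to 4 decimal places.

seg 1 [0°–49.2°] cycloidal, h=15: full span → s += 15 → s = 15.0000
seg 2 [49.2°–158.7°] dwell: s stays 15.0000
seg 3 [158.7°–213°] uniform, h=21: full span → s += 21 → s = 36.0000
seg 4 [213°–276.9°] cycloidal, h=15: full span → s += 15 → s = 51.0000
seg 5 [276.9°–360°] cycloidal, h=12: θ=285.7° here. β=8.8, B=83.1. 12·(0.1059 − sin(2π·0.1059)/(2π)) = 0.0917 → s = 51.0917
radial distance = base radius + s = 31 + 51.0917 = 82.0917

82.0917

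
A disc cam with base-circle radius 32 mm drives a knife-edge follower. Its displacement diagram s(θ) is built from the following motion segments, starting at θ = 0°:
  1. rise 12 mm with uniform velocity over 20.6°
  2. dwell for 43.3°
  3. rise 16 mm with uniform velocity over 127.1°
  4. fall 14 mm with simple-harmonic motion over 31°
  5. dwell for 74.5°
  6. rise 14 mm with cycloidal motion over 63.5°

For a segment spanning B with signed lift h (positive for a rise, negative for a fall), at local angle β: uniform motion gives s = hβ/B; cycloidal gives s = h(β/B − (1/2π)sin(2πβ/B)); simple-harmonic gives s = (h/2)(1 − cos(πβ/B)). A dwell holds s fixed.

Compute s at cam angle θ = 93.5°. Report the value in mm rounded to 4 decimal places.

seg 1 [0°–20.6°] uniform, h=12: full span → s += 12 → s = 12.0000
seg 2 [20.6°–63.9°] dwell: s stays 12.0000
seg 3 [63.9°–191°] uniform, h=16: θ=93.5° here. β=29.6, B=127.1. 16·29.6/127.1 = 3.7262 → s = 15.7262

15.7262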